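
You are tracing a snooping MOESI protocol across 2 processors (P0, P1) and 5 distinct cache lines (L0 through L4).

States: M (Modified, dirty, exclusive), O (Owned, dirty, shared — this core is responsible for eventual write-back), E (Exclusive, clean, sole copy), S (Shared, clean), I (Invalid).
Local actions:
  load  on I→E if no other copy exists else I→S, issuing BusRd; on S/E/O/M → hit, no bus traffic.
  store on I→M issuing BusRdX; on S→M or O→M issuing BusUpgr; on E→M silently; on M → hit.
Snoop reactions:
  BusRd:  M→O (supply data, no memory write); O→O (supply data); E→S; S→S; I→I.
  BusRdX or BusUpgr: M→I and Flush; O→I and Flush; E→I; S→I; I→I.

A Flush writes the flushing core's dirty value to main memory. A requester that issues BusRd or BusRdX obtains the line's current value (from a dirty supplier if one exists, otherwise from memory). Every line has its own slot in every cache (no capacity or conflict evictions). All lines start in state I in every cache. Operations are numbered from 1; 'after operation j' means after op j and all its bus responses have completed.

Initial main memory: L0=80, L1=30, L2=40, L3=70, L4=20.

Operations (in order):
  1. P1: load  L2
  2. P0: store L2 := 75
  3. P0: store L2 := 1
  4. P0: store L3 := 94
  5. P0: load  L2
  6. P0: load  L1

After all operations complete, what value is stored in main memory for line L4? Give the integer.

step 1: P1: load  L2  ⟶  IE  (L2)  txn=BusRd  M[L2]=40
step 2: P0: store L2 := 75  ⟶  MI  (L2)  txn=BusRdX  M[L2]=40
step 3: P0: store L2 := 1  ⟶  MI  (L2)  txn=∅  M[L2]=40
step 4: P0: store L3 := 94  ⟶  MI  (L3)  txn=BusRdX  M[L3]=70
step 5: P0: load  L2  ⟶  MI  (L2)  txn=∅  M[L2]=40
step 6: P0: load  L1  ⟶  EI  (L1)  txn=BusRd  M[L1]=30

memory[L4] = 20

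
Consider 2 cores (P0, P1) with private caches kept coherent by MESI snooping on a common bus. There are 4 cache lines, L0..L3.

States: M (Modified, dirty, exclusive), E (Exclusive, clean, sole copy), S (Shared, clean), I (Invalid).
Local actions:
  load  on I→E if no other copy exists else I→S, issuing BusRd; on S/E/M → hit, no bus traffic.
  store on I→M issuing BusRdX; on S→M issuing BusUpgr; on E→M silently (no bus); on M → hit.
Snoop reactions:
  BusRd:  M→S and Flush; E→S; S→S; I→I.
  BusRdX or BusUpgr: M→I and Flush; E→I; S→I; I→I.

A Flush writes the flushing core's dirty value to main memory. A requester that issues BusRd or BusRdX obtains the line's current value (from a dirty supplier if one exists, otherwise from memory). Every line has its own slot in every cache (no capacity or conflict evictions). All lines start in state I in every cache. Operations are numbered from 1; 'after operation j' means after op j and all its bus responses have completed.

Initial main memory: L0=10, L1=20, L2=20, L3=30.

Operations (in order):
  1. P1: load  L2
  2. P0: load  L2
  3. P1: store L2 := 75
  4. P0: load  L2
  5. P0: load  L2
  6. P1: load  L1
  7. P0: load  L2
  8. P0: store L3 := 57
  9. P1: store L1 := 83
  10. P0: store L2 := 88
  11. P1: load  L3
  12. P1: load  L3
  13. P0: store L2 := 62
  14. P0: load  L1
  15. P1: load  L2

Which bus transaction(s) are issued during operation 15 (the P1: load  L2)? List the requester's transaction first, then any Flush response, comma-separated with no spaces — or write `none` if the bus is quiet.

bus = BusRd,Flush

[1] P1: load  L2 | P0:I, P1:E(20) | bus: BusRd
[2] P0: load  L2 | P0:S(20), P1:S(20) | bus: BusRd
[3] P1: store L2 := 75 | P0:I, P1:M(75) | bus: BusUpgr
[4] P0: load  L2 | P0:S(75), P1:S(75) | bus: BusRd,Flush
[5] P0: load  L2 | P0:S(75), P1:S(75) | bus: none
[6] P1: load  L1 | P0:I, P1:E(20) | bus: BusRd
[7] P0: load  L2 | P0:S(75), P1:S(75) | bus: none
[8] P0: store L3 := 57 | P0:M(57), P1:I | bus: BusRdX
[9] P1: store L1 := 83 | P0:I, P1:M(83) | bus: none
[10] P0: store L2 := 88 | P0:M(88), P1:I | bus: BusUpgr
[11] P1: load  L3 | P0:S(57), P1:S(57) | bus: BusRd,Flush
[12] P1: load  L3 | P0:S(57), P1:S(57) | bus: none
[13] P0: store L2 := 62 | P0:M(62), P1:I | bus: none
[14] P0: load  L1 | P0:S(83), P1:S(83) | bus: BusRd,Flush
[15] P1: load  L2 | P0:S(62), P1:S(62) | bus: BusRd,Flush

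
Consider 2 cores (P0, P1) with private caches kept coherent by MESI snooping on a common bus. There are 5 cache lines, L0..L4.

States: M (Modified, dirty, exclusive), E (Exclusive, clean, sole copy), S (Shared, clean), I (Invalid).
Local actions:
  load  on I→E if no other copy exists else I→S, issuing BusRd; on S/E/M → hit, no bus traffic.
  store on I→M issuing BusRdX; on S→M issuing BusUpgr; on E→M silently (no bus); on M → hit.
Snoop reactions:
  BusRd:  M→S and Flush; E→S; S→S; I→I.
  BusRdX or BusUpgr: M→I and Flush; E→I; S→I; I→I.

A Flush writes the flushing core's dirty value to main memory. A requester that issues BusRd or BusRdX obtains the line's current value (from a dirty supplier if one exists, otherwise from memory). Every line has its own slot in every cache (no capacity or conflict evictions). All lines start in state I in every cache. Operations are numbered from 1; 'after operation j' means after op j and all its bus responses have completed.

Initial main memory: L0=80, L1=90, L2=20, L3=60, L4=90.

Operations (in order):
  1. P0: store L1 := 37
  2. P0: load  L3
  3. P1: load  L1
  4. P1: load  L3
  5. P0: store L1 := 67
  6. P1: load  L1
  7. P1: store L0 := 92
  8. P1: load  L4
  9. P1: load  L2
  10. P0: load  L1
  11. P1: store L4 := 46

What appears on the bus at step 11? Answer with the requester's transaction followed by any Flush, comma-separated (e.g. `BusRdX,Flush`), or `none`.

[1] P0: store L1 := 37 | P0:M(37), P1:I | bus: BusRdX
[2] P0: load  L3 | P0:E(60), P1:I | bus: BusRd
[3] P1: load  L1 | P0:S(37), P1:S(37) | bus: BusRd,Flush
[4] P1: load  L3 | P0:S(60), P1:S(60) | bus: BusRd
[5] P0: store L1 := 67 | P0:M(67), P1:I | bus: BusUpgr
[6] P1: load  L1 | P0:S(67), P1:S(67) | bus: BusRd,Flush
[7] P1: store L0 := 92 | P0:I, P1:M(92) | bus: BusRdX
[8] P1: load  L4 | P0:I, P1:E(90) | bus: BusRd
[9] P1: load  L2 | P0:I, P1:E(20) | bus: BusRd
[10] P0: load  L1 | P0:S(67), P1:S(67) | bus: none
[11] P1: store L4 := 46 | P0:I, P1:M(46) | bus: none

bus = none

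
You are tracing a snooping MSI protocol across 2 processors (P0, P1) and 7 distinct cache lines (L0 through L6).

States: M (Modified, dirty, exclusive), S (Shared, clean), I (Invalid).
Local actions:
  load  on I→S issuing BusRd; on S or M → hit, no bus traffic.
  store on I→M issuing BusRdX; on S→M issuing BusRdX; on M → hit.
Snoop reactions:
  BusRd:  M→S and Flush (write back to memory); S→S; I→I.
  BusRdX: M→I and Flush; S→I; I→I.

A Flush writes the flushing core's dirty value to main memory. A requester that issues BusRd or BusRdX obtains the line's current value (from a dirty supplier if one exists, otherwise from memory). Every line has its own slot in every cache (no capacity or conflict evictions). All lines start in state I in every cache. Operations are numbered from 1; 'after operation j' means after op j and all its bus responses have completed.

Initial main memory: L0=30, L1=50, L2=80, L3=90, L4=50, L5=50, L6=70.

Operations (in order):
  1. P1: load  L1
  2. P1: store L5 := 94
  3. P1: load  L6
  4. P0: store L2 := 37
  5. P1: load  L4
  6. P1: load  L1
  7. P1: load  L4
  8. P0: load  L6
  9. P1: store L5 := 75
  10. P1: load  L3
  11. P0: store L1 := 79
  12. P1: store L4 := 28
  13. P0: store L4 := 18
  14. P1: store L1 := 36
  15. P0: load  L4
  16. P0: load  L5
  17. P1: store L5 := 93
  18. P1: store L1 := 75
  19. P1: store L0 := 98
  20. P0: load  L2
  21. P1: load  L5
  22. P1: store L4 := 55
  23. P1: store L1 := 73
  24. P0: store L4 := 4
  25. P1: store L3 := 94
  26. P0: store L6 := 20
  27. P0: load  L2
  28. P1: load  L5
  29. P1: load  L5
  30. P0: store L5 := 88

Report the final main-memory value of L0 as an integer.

memory[L0] = 30

step 1: P1: load  L1  ⟶  IS  (L1)  txn=BusRd  M[L1]=50
step 2: P1: store L5 := 94  ⟶  IM  (L5)  txn=BusRdX  M[L5]=50
step 3: P1: load  L6  ⟶  IS  (L6)  txn=BusRd  M[L6]=70
step 4: P0: store L2 := 37  ⟶  MI  (L2)  txn=BusRdX  M[L2]=80
step 5: P1: load  L4  ⟶  IS  (L4)  txn=BusRd  M[L4]=50
step 6: P1: load  L1  ⟶  IS  (L1)  txn=∅  M[L1]=50
step 7: P1: load  L4  ⟶  IS  (L4)  txn=∅  M[L4]=50
step 8: P0: load  L6  ⟶  SS  (L6)  txn=BusRd  M[L6]=70
step 9: P1: store L5 := 75  ⟶  IM  (L5)  txn=∅  M[L5]=50
step 10: P1: load  L3  ⟶  IS  (L3)  txn=BusRd  M[L3]=90
step 11: P0: store L1 := 79  ⟶  MI  (L1)  txn=BusRdX  M[L1]=50
step 12: P1: store L4 := 28  ⟶  IM  (L4)  txn=BusRdX  M[L4]=50
step 13: P0: store L4 := 18  ⟶  MI  (L4)  txn=BusRdX+Flush  M[L4]=28
step 14: P1: store L1 := 36  ⟶  IM  (L1)  txn=BusRdX+Flush  M[L1]=79
step 15: P0: load  L4  ⟶  MI  (L4)  txn=∅  M[L4]=28
step 16: P0: load  L5  ⟶  SS  (L5)  txn=BusRd+Flush  M[L5]=75
step 17: P1: store L5 := 93  ⟶  IM  (L5)  txn=BusRdX  M[L5]=75
step 18: P1: store L1 := 75  ⟶  IM  (L1)  txn=∅  M[L1]=79
step 19: P1: store L0 := 98  ⟶  IM  (L0)  txn=BusRdX  M[L0]=30
step 20: P0: load  L2  ⟶  MI  (L2)  txn=∅  M[L2]=80
step 21: P1: load  L5  ⟶  IM  (L5)  txn=∅  M[L5]=75
step 22: P1: store L4 := 55  ⟶  IM  (L4)  txn=BusRdX+Flush  M[L4]=18
step 23: P1: store L1 := 73  ⟶  IM  (L1)  txn=∅  M[L1]=79
step 24: P0: store L4 := 4  ⟶  MI  (L4)  txn=BusRdX+Flush  M[L4]=55
step 25: P1: store L3 := 94  ⟶  IM  (L3)  txn=BusRdX  M[L3]=90
step 26: P0: store L6 := 20  ⟶  MI  (L6)  txn=BusRdX  M[L6]=70
step 27: P0: load  L2  ⟶  MI  (L2)  txn=∅  M[L2]=80
step 28: P1: load  L5  ⟶  IM  (L5)  txn=∅  M[L5]=75
step 29: P1: load  L5  ⟶  IM  (L5)  txn=∅  M[L5]=75
step 30: P0: store L5 := 88  ⟶  MI  (L5)  txn=BusRdX+Flush  M[L5]=93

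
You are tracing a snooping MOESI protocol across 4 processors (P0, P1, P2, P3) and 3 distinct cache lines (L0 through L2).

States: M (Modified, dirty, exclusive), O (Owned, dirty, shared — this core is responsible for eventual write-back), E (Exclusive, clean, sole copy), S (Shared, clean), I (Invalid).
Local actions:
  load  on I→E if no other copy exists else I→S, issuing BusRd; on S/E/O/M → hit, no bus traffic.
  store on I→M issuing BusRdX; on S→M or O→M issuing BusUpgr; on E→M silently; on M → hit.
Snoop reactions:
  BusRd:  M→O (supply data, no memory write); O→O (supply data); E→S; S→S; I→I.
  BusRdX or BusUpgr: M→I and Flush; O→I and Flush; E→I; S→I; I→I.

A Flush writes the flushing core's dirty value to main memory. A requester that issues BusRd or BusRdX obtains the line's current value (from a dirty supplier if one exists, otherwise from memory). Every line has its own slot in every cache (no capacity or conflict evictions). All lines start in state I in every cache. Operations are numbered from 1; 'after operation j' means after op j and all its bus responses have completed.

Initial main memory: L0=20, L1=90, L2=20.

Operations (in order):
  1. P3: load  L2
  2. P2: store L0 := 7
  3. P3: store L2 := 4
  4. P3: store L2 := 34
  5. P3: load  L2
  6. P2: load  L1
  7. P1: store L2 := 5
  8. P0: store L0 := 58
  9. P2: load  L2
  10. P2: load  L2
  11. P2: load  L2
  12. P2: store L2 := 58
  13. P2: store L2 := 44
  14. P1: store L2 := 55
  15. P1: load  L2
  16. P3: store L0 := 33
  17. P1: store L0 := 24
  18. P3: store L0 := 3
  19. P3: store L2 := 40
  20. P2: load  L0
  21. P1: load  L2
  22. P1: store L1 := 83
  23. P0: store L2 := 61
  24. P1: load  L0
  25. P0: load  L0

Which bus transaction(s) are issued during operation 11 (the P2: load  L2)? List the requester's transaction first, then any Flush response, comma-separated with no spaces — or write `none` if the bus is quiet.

1. P3: load  L2  bus=[BusRd]  L2: P0=I P1=I P2=I P3=E  mem[L2]=20
2. P2: store L0 := 7  bus=[BusRdX]  L0: P0=I P1=I P2=M P3=I  mem[L0]=20
3. P3: store L2 := 4  bus=[-]  L2: P0=I P1=I P2=I P3=M  mem[L2]=20
4. P3: store L2 := 34  bus=[-]  L2: P0=I P1=I P2=I P3=M  mem[L2]=20
5. P3: load  L2  bus=[-]  L2: P0=I P1=I P2=I P3=M  mem[L2]=20
6. P2: load  L1  bus=[BusRd]  L1: P0=I P1=I P2=E P3=I  mem[L1]=90
7. P1: store L2 := 5  bus=[BusRdX,Flush]  L2: P0=I P1=M P2=I P3=I  mem[L2]=34
8. P0: store L0 := 58  bus=[BusRdX,Flush]  L0: P0=M P1=I P2=I P3=I  mem[L0]=7
9. P2: load  L2  bus=[BusRd]  L2: P0=I P1=O P2=S P3=I  mem[L2]=34
10. P2: load  L2  bus=[-]  L2: P0=I P1=O P2=S P3=I  mem[L2]=34
11. P2: load  L2  bus=[-]  L2: P0=I P1=O P2=S P3=I  mem[L2]=34
12. P2: store L2 := 58  bus=[BusUpgr,Flush]  L2: P0=I P1=I P2=M P3=I  mem[L2]=5
13. P2: store L2 := 44  bus=[-]  L2: P0=I P1=I P2=M P3=I  mem[L2]=5
14. P1: store L2 := 55  bus=[BusRdX,Flush]  L2: P0=I P1=M P2=I P3=I  mem[L2]=44
15. P1: load  L2  bus=[-]  L2: P0=I P1=M P2=I P3=I  mem[L2]=44
16. P3: store L0 := 33  bus=[BusRdX,Flush]  L0: P0=I P1=I P2=I P3=M  mem[L0]=58
17. P1: store L0 := 24  bus=[BusRdX,Flush]  L0: P0=I P1=M P2=I P3=I  mem[L0]=33
18. P3: store L0 := 3  bus=[BusRdX,Flush]  L0: P0=I P1=I P2=I P3=M  mem[L0]=24
19. P3: store L2 := 40  bus=[BusRdX,Flush]  L2: P0=I P1=I P2=I P3=M  mem[L2]=55
20. P2: load  L0  bus=[BusRd]  L0: P0=I P1=I P2=S P3=O  mem[L0]=24
21. P1: load  L2  bus=[BusRd]  L2: P0=I P1=S P2=I P3=O  mem[L2]=55
22. P1: store L1 := 83  bus=[BusRdX]  L1: P0=I P1=M P2=I P3=I  mem[L1]=90
23. P0: store L2 := 61  bus=[BusRdX,Flush]  L2: P0=M P1=I P2=I P3=I  mem[L2]=40
24. P1: load  L0  bus=[BusRd]  L0: P0=I P1=S P2=S P3=O  mem[L0]=24
25. P0: load  L0  bus=[BusRd]  L0: P0=S P1=S P2=S P3=O  mem[L0]=24

bus = none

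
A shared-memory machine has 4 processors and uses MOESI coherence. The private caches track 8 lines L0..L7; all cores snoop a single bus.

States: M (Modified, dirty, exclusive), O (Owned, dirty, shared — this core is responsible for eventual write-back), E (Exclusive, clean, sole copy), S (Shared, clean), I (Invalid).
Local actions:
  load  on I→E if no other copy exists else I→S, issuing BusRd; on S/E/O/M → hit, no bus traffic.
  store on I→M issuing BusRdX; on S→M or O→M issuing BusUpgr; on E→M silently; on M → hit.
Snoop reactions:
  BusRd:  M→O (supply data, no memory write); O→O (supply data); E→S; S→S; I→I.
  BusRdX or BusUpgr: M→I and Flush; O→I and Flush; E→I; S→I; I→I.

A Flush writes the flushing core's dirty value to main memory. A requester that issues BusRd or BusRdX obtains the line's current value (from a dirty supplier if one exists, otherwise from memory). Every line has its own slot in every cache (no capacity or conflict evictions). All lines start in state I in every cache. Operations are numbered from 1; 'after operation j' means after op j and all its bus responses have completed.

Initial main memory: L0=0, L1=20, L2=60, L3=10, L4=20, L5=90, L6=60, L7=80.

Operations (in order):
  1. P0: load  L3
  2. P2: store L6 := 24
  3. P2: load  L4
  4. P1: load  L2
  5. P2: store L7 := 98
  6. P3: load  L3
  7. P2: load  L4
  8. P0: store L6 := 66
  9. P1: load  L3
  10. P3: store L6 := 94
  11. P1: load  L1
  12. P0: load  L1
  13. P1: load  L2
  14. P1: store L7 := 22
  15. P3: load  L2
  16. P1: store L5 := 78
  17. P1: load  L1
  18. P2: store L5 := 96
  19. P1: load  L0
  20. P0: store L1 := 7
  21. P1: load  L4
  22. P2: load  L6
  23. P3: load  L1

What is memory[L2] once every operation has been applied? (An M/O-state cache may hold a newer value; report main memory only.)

memory[L2] = 60

step 1: P0: load  L3  ⟶  EIII  (L3)  txn=BusRd  M[L3]=10
step 2: P2: store L6 := 24  ⟶  IIMI  (L6)  txn=BusRdX  M[L6]=60
step 3: P2: load  L4  ⟶  IIEI  (L4)  txn=BusRd  M[L4]=20
step 4: P1: load  L2  ⟶  IEII  (L2)  txn=BusRd  M[L2]=60
step 5: P2: store L7 := 98  ⟶  IIMI  (L7)  txn=BusRdX  M[L7]=80
step 6: P3: load  L3  ⟶  SIIS  (L3)  txn=BusRd  M[L3]=10
step 7: P2: load  L4  ⟶  IIEI  (L4)  txn=∅  M[L4]=20
step 8: P0: store L6 := 66  ⟶  MIII  (L6)  txn=BusRdX+Flush  M[L6]=24
step 9: P1: load  L3  ⟶  SSIS  (L3)  txn=BusRd  M[L3]=10
step 10: P3: store L6 := 94  ⟶  IIIM  (L6)  txn=BusRdX+Flush  M[L6]=66
step 11: P1: load  L1  ⟶  IEII  (L1)  txn=BusRd  M[L1]=20
step 12: P0: load  L1  ⟶  SSII  (L1)  txn=BusRd  M[L1]=20
step 13: P1: load  L2  ⟶  IEII  (L2)  txn=∅  M[L2]=60
step 14: P1: store L7 := 22  ⟶  IMII  (L7)  txn=BusRdX+Flush  M[L7]=98
step 15: P3: load  L2  ⟶  ISIS  (L2)  txn=BusRd  M[L2]=60
step 16: P1: store L5 := 78  ⟶  IMII  (L5)  txn=BusRdX  M[L5]=90
step 17: P1: load  L1  ⟶  SSII  (L1)  txn=∅  M[L1]=20
step 18: P2: store L5 := 96  ⟶  IIMI  (L5)  txn=BusRdX+Flush  M[L5]=78
step 19: P1: load  L0  ⟶  IEII  (L0)  txn=BusRd  M[L0]=0
step 20: P0: store L1 := 7  ⟶  MIII  (L1)  txn=BusUpgr  M[L1]=20
step 21: P1: load  L4  ⟶  ISSI  (L4)  txn=BusRd  M[L4]=20
step 22: P2: load  L6  ⟶  IISO  (L6)  txn=BusRd  M[L6]=66
step 23: P3: load  L1  ⟶  OIIS  (L1)  txn=BusRd  M[L1]=20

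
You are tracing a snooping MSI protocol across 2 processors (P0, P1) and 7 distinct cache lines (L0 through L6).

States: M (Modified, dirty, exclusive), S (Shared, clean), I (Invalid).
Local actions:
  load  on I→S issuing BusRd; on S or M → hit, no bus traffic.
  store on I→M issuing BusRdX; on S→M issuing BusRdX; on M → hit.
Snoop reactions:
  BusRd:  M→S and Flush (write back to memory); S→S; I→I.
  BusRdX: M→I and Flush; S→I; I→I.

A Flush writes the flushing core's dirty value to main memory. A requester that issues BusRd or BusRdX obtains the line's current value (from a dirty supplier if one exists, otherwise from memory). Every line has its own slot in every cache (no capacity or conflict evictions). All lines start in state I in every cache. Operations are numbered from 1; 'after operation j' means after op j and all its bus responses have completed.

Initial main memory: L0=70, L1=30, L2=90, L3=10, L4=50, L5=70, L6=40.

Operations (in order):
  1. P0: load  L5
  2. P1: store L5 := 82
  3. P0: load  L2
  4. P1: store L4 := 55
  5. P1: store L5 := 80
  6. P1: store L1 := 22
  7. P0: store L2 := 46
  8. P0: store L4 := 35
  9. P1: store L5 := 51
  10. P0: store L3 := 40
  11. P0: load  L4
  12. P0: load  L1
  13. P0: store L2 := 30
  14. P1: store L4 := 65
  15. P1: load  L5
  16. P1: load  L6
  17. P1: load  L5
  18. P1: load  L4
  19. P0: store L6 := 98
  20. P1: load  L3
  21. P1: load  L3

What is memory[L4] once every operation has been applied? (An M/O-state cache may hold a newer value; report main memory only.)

step 1: P0: load  L5  ⟶  SI  (L5)  txn=BusRd  M[L5]=70
step 2: P1: store L5 := 82  ⟶  IM  (L5)  txn=BusRdX  M[L5]=70
step 3: P0: load  L2  ⟶  SI  (L2)  txn=BusRd  M[L2]=90
step 4: P1: store L4 := 55  ⟶  IM  (L4)  txn=BusRdX  M[L4]=50
step 5: P1: store L5 := 80  ⟶  IM  (L5)  txn=∅  M[L5]=70
step 6: P1: store L1 := 22  ⟶  IM  (L1)  txn=BusRdX  M[L1]=30
step 7: P0: store L2 := 46  ⟶  MI  (L2)  txn=BusRdX  M[L2]=90
step 8: P0: store L4 := 35  ⟶  MI  (L4)  txn=BusRdX+Flush  M[L4]=55
step 9: P1: store L5 := 51  ⟶  IM  (L5)  txn=∅  M[L5]=70
step 10: P0: store L3 := 40  ⟶  MI  (L3)  txn=BusRdX  M[L3]=10
step 11: P0: load  L4  ⟶  MI  (L4)  txn=∅  M[L4]=55
step 12: P0: load  L1  ⟶  SS  (L1)  txn=BusRd+Flush  M[L1]=22
step 13: P0: store L2 := 30  ⟶  MI  (L2)  txn=∅  M[L2]=90
step 14: P1: store L4 := 65  ⟶  IM  (L4)  txn=BusRdX+Flush  M[L4]=35
step 15: P1: load  L5  ⟶  IM  (L5)  txn=∅  M[L5]=70
step 16: P1: load  L6  ⟶  IS  (L6)  txn=BusRd  M[L6]=40
step 17: P1: load  L5  ⟶  IM  (L5)  txn=∅  M[L5]=70
step 18: P1: load  L4  ⟶  IM  (L4)  txn=∅  M[L4]=35
step 19: P0: store L6 := 98  ⟶  MI  (L6)  txn=BusRdX  M[L6]=40
step 20: P1: load  L3  ⟶  SS  (L3)  txn=BusRd+Flush  M[L3]=40
step 21: P1: load  L3  ⟶  SS  (L3)  txn=∅  M[L3]=40

memory[L4] = 35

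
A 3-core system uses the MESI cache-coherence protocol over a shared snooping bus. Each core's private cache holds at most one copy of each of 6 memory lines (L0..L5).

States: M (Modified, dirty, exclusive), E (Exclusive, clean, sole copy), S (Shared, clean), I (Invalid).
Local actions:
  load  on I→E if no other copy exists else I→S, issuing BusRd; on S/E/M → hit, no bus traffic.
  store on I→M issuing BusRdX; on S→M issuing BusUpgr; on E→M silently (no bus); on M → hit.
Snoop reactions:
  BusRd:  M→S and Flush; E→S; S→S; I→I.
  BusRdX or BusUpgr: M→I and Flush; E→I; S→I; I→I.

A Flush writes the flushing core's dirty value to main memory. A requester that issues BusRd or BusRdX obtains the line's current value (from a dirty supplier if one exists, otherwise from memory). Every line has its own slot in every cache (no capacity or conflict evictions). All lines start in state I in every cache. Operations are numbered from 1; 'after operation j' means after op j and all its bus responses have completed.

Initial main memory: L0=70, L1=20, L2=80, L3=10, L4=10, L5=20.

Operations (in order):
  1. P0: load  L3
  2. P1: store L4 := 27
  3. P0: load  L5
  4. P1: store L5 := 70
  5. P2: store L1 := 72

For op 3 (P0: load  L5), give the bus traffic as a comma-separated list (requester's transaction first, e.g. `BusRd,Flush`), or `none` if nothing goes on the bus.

bus = BusRd

[1] P0: load  L3 | P0:E(10), P1:I, P2:I | bus: BusRd
[2] P1: store L4 := 27 | P0:I, P1:M(27), P2:I | bus: BusRdX
[3] P0: load  L5 | P0:E(20), P1:I, P2:I | bus: BusRd
[4] P1: store L5 := 70 | P0:I, P1:M(70), P2:I | bus: BusRdX
[5] P2: store L1 := 72 | P0:I, P1:I, P2:M(72) | bus: BusRdX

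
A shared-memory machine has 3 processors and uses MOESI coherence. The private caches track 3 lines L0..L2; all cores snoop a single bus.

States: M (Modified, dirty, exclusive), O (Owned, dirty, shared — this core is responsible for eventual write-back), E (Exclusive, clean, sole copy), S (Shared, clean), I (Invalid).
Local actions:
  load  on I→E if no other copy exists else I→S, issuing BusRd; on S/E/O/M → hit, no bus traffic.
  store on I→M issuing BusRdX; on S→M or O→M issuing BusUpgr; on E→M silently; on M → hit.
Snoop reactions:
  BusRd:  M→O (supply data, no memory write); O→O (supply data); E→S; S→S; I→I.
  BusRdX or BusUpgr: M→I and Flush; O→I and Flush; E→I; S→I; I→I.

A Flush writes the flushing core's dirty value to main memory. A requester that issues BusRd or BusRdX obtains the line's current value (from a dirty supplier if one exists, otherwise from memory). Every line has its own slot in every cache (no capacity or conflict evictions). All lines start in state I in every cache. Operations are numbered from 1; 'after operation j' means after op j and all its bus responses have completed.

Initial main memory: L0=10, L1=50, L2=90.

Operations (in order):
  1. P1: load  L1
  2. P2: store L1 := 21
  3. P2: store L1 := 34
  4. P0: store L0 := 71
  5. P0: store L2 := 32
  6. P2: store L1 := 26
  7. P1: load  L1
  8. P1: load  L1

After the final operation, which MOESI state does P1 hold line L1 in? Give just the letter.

state = S

step 1: P1: load  L1  ⟶  IEI  (L1)  txn=BusRd  M[L1]=50
step 2: P2: store L1 := 21  ⟶  IIM  (L1)  txn=BusRdX  M[L1]=50
step 3: P2: store L1 := 34  ⟶  IIM  (L1)  txn=∅  M[L1]=50
step 4: P0: store L0 := 71  ⟶  MII  (L0)  txn=BusRdX  M[L0]=10
step 5: P0: store L2 := 32  ⟶  MII  (L2)  txn=BusRdX  M[L2]=90
step 6: P2: store L1 := 26  ⟶  IIM  (L1)  txn=∅  M[L1]=50
step 7: P1: load  L1  ⟶  ISO  (L1)  txn=BusRd  M[L1]=50
step 8: P1: load  L1  ⟶  ISO  (L1)  txn=∅  M[L1]=50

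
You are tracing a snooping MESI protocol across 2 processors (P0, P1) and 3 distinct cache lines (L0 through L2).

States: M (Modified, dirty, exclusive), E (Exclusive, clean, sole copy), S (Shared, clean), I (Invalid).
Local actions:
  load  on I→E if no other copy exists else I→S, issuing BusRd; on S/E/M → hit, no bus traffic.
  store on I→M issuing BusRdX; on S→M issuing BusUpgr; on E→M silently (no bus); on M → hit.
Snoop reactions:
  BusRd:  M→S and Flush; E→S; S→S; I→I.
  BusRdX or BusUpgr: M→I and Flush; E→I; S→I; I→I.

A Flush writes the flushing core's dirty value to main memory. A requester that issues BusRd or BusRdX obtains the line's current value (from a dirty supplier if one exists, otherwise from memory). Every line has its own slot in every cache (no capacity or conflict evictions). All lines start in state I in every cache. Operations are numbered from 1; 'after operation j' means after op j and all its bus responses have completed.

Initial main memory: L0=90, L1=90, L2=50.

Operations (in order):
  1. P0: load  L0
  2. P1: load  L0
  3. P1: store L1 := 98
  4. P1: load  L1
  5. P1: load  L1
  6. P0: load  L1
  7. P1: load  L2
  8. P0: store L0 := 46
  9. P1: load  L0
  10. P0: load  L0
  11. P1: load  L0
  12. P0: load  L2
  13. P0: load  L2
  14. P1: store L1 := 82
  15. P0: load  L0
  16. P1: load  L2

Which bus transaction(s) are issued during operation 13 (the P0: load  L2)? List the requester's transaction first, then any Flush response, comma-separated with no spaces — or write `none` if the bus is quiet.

bus = none

[1] P0: load  L0 | P0:E(90), P1:I | bus: BusRd
[2] P1: load  L0 | P0:S(90), P1:S(90) | bus: BusRd
[3] P1: store L1 := 98 | P0:I, P1:M(98) | bus: BusRdX
[4] P1: load  L1 | P0:I, P1:M(98) | bus: none
[5] P1: load  L1 | P0:I, P1:M(98) | bus: none
[6] P0: load  L1 | P0:S(98), P1:S(98) | bus: BusRd,Flush
[7] P1: load  L2 | P0:I, P1:E(50) | bus: BusRd
[8] P0: store L0 := 46 | P0:M(46), P1:I | bus: BusUpgr
[9] P1: load  L0 | P0:S(46), P1:S(46) | bus: BusRd,Flush
[10] P0: load  L0 | P0:S(46), P1:S(46) | bus: none
[11] P1: load  L0 | P0:S(46), P1:S(46) | bus: none
[12] P0: load  L2 | P0:S(50), P1:S(50) | bus: BusRd
[13] P0: load  L2 | P0:S(50), P1:S(50) | bus: none
[14] P1: store L1 := 82 | P0:I, P1:M(82) | bus: BusUpgr
[15] P0: load  L0 | P0:S(46), P1:S(46) | bus: none
[16] P1: load  L2 | P0:S(50), P1:S(50) | bus: none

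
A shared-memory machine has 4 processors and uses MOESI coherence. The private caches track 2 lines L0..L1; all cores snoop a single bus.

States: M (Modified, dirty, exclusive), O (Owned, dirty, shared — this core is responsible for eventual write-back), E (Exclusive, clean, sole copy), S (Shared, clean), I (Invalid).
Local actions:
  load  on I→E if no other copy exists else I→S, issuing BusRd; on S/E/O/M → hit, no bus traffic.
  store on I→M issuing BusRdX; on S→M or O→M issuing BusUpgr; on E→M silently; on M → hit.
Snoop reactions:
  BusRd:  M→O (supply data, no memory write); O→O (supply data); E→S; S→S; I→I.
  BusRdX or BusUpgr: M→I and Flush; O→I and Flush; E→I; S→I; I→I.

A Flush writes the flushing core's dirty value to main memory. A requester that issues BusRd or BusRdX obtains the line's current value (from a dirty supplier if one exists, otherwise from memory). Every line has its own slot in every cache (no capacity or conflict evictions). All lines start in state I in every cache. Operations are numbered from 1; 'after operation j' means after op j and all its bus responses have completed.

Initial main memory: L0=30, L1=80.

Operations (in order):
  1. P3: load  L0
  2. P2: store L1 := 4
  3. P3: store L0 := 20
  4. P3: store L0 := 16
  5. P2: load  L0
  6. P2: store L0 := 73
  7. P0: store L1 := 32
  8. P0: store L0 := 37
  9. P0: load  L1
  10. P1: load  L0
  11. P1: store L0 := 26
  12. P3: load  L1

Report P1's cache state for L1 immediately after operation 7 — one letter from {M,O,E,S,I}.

state = I

[1] P3: load  L0 | P0:I, P1:I, P2:I, P3:E(30) | bus: BusRd
[2] P2: store L1 := 4 | P0:I, P1:I, P2:M(4), P3:I | bus: BusRdX
[3] P3: store L0 := 20 | P0:I, P1:I, P2:I, P3:M(20) | bus: none
[4] P3: store L0 := 16 | P0:I, P1:I, P2:I, P3:M(16) | bus: none
[5] P2: load  L0 | P0:I, P1:I, P2:S(16), P3:O(16) | bus: BusRd
[6] P2: store L0 := 73 | P0:I, P1:I, P2:M(73), P3:I | bus: BusUpgr,Flush
[7] P0: store L1 := 32 | P0:M(32), P1:I, P2:I, P3:I | bus: BusRdX,Flush
[8] P0: store L0 := 37 | P0:M(37), P1:I, P2:I, P3:I | bus: BusRdX,Flush
[9] P0: load  L1 | P0:M(32), P1:I, P2:I, P3:I | bus: none
[10] P1: load  L0 | P0:O(37), P1:S(37), P2:I, P3:I | bus: BusRd
[11] P1: store L0 := 26 | P0:I, P1:M(26), P2:I, P3:I | bus: BusUpgr,Flush
[12] P3: load  L1 | P0:O(32), P1:I, P2:I, P3:S(32) | bus: BusRd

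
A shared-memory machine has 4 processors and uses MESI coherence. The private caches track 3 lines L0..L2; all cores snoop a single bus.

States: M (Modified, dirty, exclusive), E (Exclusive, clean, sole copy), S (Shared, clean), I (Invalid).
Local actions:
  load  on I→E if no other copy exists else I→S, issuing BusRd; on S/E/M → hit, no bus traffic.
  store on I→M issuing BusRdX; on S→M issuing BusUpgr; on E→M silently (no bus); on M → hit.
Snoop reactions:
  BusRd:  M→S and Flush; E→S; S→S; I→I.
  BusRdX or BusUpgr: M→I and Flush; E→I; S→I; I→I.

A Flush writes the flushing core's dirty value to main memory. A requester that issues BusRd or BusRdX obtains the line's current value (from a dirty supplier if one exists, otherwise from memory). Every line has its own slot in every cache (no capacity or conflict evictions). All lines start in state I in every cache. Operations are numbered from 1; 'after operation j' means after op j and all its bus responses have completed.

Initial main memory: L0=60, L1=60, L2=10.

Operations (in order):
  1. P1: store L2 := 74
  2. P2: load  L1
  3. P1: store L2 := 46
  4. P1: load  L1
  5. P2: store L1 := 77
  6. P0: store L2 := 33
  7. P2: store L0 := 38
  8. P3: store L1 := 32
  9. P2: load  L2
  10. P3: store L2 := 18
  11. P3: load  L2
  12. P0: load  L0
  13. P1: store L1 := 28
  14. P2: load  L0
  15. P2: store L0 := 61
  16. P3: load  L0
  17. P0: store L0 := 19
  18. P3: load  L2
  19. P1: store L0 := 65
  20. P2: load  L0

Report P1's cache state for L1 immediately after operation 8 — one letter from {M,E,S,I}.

[1] P1: store L2 := 74 | P0:I, P1:M(74), P2:I, P3:I | bus: BusRdX
[2] P2: load  L1 | P0:I, P1:I, P2:E(60), P3:I | bus: BusRd
[3] P1: store L2 := 46 | P0:I, P1:M(46), P2:I, P3:I | bus: none
[4] P1: load  L1 | P0:I, P1:S(60), P2:S(60), P3:I | bus: BusRd
[5] P2: store L1 := 77 | P0:I, P1:I, P2:M(77), P3:I | bus: BusUpgr
[6] P0: store L2 := 33 | P0:M(33), P1:I, P2:I, P3:I | bus: BusRdX,Flush
[7] P2: store L0 := 38 | P0:I, P1:I, P2:M(38), P3:I | bus: BusRdX
[8] P3: store L1 := 32 | P0:I, P1:I, P2:I, P3:M(32) | bus: BusRdX,Flush
[9] P2: load  L2 | P0:S(33), P1:I, P2:S(33), P3:I | bus: BusRd,Flush
[10] P3: store L2 := 18 | P0:I, P1:I, P2:I, P3:M(18) | bus: BusRdX
[11] P3: load  L2 | P0:I, P1:I, P2:I, P3:M(18) | bus: none
[12] P0: load  L0 | P0:S(38), P1:I, P2:S(38), P3:I | bus: BusRd,Flush
[13] P1: store L1 := 28 | P0:I, P1:M(28), P2:I, P3:I | bus: BusRdX,Flush
[14] P2: load  L0 | P0:S(38), P1:I, P2:S(38), P3:I | bus: none
[15] P2: store L0 := 61 | P0:I, P1:I, P2:M(61), P3:I | bus: BusUpgr
[16] P3: load  L0 | P0:I, P1:I, P2:S(61), P3:S(61) | bus: BusRd,Flush
[17] P0: store L0 := 19 | P0:M(19), P1:I, P2:I, P3:I | bus: BusRdX
[18] P3: load  L2 | P0:I, P1:I, P2:I, P3:M(18) | bus: none
[19] P1: store L0 := 65 | P0:I, P1:M(65), P2:I, P3:I | bus: BusRdX,Flush
[20] P2: load  L0 | P0:I, P1:S(65), P2:S(65), P3:I | bus: BusRd,Flush

state = I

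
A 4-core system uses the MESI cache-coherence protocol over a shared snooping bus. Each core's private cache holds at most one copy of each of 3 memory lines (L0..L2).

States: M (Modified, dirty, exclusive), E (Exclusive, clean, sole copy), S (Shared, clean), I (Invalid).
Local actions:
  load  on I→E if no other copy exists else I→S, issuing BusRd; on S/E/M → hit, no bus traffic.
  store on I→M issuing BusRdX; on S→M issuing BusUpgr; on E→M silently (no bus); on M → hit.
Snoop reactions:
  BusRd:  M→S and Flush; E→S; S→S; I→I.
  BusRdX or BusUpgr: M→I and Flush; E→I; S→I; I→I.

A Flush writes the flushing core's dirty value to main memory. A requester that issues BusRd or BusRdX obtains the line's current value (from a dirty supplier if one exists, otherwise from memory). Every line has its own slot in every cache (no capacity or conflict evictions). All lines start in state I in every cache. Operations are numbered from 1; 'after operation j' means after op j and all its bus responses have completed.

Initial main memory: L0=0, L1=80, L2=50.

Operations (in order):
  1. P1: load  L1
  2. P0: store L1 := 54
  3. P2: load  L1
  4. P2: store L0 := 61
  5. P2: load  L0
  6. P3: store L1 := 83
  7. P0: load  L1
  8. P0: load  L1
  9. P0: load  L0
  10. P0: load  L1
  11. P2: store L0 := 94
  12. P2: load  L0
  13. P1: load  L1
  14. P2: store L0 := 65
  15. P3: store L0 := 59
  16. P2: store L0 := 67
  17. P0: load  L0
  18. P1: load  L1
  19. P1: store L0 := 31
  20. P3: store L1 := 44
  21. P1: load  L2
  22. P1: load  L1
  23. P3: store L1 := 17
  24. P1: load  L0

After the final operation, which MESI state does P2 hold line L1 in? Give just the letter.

state = I

1. P1: load  L1  bus=[BusRd]  L1: P0=I P1=E P2=I P3=I  mem[L1]=80
2. P0: store L1 := 54  bus=[BusRdX]  L1: P0=M P1=I P2=I P3=I  mem[L1]=80
3. P2: load  L1  bus=[BusRd,Flush]  L1: P0=S P1=I P2=S P3=I  mem[L1]=54
4. P2: store L0 := 61  bus=[BusRdX]  L0: P0=I P1=I P2=M P3=I  mem[L0]=0
5. P2: load  L0  bus=[-]  L0: P0=I P1=I P2=M P3=I  mem[L0]=0
6. P3: store L1 := 83  bus=[BusRdX]  L1: P0=I P1=I P2=I P3=M  mem[L1]=54
7. P0: load  L1  bus=[BusRd,Flush]  L1: P0=S P1=I P2=I P3=S  mem[L1]=83
8. P0: load  L1  bus=[-]  L1: P0=S P1=I P2=I P3=S  mem[L1]=83
9. P0: load  L0  bus=[BusRd,Flush]  L0: P0=S P1=I P2=S P3=I  mem[L0]=61
10. P0: load  L1  bus=[-]  L1: P0=S P1=I P2=I P3=S  mem[L1]=83
11. P2: store L0 := 94  bus=[BusUpgr]  L0: P0=I P1=I P2=M P3=I  mem[L0]=61
12. P2: load  L0  bus=[-]  L0: P0=I P1=I P2=M P3=I  mem[L0]=61
13. P1: load  L1  bus=[BusRd]  L1: P0=S P1=S P2=I P3=S  mem[L1]=83
14. P2: store L0 := 65  bus=[-]  L0: P0=I P1=I P2=M P3=I  mem[L0]=61
15. P3: store L0 := 59  bus=[BusRdX,Flush]  L0: P0=I P1=I P2=I P3=M  mem[L0]=65
16. P2: store L0 := 67  bus=[BusRdX,Flush]  L0: P0=I P1=I P2=M P3=I  mem[L0]=59
17. P0: load  L0  bus=[BusRd,Flush]  L0: P0=S P1=I P2=S P3=I  mem[L0]=67
18. P1: load  L1  bus=[-]  L1: P0=S P1=S P2=I P3=S  mem[L1]=83
19. P1: store L0 := 31  bus=[BusRdX]  L0: P0=I P1=M P2=I P3=I  mem[L0]=67
20. P3: store L1 := 44  bus=[BusUpgr]  L1: P0=I P1=I P2=I P3=M  mem[L1]=83
21. P1: load  L2  bus=[BusRd]  L2: P0=I P1=E P2=I P3=I  mem[L2]=50
22. P1: load  L1  bus=[BusRd,Flush]  L1: P0=I P1=S P2=I P3=S  mem[L1]=44
23. P3: store L1 := 17  bus=[BusUpgr]  L1: P0=I P1=I P2=I P3=M  mem[L1]=44
24. P1: load  L0  bus=[-]  L0: P0=I P1=M P2=I P3=I  mem[L0]=67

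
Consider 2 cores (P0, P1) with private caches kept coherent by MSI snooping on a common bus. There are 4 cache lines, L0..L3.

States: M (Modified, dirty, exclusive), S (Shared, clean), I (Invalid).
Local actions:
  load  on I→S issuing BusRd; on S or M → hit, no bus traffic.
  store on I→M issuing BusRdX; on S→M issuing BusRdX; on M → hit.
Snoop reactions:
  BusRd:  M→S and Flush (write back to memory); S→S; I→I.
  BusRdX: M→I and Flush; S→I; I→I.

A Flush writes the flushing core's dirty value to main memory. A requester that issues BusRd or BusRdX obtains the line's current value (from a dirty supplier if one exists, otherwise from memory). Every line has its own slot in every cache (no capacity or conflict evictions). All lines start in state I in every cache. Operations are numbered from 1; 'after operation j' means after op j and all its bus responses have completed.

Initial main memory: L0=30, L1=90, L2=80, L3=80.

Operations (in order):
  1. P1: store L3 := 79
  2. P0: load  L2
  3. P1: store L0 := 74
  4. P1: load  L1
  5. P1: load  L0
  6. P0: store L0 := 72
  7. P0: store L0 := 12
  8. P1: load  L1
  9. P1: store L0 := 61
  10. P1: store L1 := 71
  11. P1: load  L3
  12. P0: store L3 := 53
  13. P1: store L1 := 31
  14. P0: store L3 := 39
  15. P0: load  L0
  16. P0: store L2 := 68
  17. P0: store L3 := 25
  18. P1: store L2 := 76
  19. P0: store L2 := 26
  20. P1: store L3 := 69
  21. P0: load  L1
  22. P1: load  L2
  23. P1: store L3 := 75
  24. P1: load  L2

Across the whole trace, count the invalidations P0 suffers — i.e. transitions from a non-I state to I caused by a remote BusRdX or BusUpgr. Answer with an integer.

step 1: P1: store L3 := 79  ⟶  IM  (L3)  txn=BusRdX  M[L3]=80
step 2: P0: load  L2  ⟶  SI  (L2)  txn=BusRd  M[L2]=80
step 3: P1: store L0 := 74  ⟶  IM  (L0)  txn=BusRdX  M[L0]=30
step 4: P1: load  L1  ⟶  IS  (L1)  txn=BusRd  M[L1]=90
step 5: P1: load  L0  ⟶  IM  (L0)  txn=∅  M[L0]=30
step 6: P0: store L0 := 72  ⟶  MI  (L0)  txn=BusRdX+Flush  M[L0]=74
step 7: P0: store L0 := 12  ⟶  MI  (L0)  txn=∅  M[L0]=74
step 8: P1: load  L1  ⟶  IS  (L1)  txn=∅  M[L1]=90
step 9: P1: store L0 := 61  ⟶  IM  (L0)  txn=BusRdX+Flush  M[L0]=12
step 10: P1: store L1 := 71  ⟶  IM  (L1)  txn=BusRdX  M[L1]=90
step 11: P1: load  L3  ⟶  IM  (L3)  txn=∅  M[L3]=80
step 12: P0: store L3 := 53  ⟶  MI  (L3)  txn=BusRdX+Flush  M[L3]=79
step 13: P1: store L1 := 31  ⟶  IM  (L1)  txn=∅  M[L1]=90
step 14: P0: store L3 := 39  ⟶  MI  (L3)  txn=∅  M[L3]=79
step 15: P0: load  L0  ⟶  SS  (L0)  txn=BusRd+Flush  M[L0]=61
step 16: P0: store L2 := 68  ⟶  MI  (L2)  txn=BusRdX  M[L2]=80
step 17: P0: store L3 := 25  ⟶  MI  (L3)  txn=∅  M[L3]=79
step 18: P1: store L2 := 76  ⟶  IM  (L2)  txn=BusRdX+Flush  M[L2]=68
step 19: P0: store L2 := 26  ⟶  MI  (L2)  txn=BusRdX+Flush  M[L2]=76
step 20: P1: store L3 := 69  ⟶  IM  (L3)  txn=BusRdX+Flush  M[L3]=25
step 21: P0: load  L1  ⟶  SS  (L1)  txn=BusRd+Flush  M[L1]=31
step 22: P1: load  L2  ⟶  SS  (L2)  txn=BusRd+Flush  M[L2]=26
step 23: P1: store L3 := 75  ⟶  IM  (L3)  txn=∅  M[L3]=25
step 24: P1: load  L2  ⟶  SS  (L2)  txn=∅  M[L2]=26

invalidations = 3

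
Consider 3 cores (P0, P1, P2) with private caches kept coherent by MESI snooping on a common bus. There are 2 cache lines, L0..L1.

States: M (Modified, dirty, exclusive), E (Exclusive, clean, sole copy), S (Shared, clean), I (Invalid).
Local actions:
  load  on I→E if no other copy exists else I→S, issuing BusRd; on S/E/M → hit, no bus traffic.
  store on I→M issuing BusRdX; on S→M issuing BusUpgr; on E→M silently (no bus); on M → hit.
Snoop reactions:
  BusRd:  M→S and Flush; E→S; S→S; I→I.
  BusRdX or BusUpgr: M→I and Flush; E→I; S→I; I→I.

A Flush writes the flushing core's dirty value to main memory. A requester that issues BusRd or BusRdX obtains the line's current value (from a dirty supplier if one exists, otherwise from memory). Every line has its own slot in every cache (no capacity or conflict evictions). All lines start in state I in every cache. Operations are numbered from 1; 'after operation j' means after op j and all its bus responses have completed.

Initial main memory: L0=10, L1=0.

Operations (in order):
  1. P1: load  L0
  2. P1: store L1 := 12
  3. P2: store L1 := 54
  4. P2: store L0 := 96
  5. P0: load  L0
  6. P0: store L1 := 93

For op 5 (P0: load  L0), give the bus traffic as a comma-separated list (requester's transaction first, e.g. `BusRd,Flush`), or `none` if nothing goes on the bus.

  op1 P1: load  L0 → I/E/I on L0; bus BusRd; mem=10
  op2 P1: store L1 := 12 → I/M/I on L1; bus BusRdX; mem=0
  op3 P2: store L1 := 54 → I/I/M on L1; bus BusRdX Flush; mem=12
  op4 P2: store L0 := 96 → I/I/M on L0; bus BusRdX; mem=10
  op5 P0: load  L0 → S/I/S on L0; bus BusRd Flush; mem=96
  op6 P0: store L1 := 93 → M/I/I on L1; bus BusRdX Flush; mem=54

bus = BusRd,Flush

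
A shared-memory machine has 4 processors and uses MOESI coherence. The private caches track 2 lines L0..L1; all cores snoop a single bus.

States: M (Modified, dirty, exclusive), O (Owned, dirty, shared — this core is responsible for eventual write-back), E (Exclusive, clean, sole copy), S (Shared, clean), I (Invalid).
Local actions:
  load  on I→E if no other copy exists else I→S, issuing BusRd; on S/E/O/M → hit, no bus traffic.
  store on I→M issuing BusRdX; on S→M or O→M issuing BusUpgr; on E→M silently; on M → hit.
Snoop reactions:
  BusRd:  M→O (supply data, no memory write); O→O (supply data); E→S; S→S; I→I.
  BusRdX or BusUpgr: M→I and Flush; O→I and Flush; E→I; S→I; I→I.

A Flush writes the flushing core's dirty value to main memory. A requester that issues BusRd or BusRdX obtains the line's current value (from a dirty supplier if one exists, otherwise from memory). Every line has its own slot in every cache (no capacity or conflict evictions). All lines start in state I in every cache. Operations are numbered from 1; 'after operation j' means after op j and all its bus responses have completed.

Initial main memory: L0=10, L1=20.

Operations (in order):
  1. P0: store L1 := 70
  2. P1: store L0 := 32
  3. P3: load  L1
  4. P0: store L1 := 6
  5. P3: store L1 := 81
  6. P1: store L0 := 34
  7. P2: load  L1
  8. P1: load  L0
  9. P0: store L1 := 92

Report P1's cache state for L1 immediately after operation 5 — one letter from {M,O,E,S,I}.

state = I

[1] P0: store L1 := 70 | P0:M(70), P1:I, P2:I, P3:I | bus: BusRdX
[2] P1: store L0 := 32 | P0:I, P1:M(32), P2:I, P3:I | bus: BusRdX
[3] P3: load  L1 | P0:O(70), P1:I, P2:I, P3:S(70) | bus: BusRd
[4] P0: store L1 := 6 | P0:M(6), P1:I, P2:I, P3:I | bus: BusUpgr
[5] P3: store L1 := 81 | P0:I, P1:I, P2:I, P3:M(81) | bus: BusRdX,Flush
[6] P1: store L0 := 34 | P0:I, P1:M(34), P2:I, P3:I | bus: none
[7] P2: load  L1 | P0:I, P1:I, P2:S(81), P3:O(81) | bus: BusRd
[8] P1: load  L0 | P0:I, P1:M(34), P2:I, P3:I | bus: none
[9] P0: store L1 := 92 | P0:M(92), P1:I, P2:I, P3:I | bus: BusRdX,Flush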